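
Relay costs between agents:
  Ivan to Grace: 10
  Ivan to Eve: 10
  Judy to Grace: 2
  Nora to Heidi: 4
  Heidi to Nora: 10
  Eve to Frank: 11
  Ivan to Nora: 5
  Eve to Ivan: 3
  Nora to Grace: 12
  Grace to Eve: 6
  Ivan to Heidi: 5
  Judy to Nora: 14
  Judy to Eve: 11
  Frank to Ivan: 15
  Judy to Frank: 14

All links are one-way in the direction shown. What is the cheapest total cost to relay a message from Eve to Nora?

Checking several routes:
Eve-Frank-Ivan-Nora: 11 + 15 + 5 = 31
Eve-Ivan-Nora: 3 + 5 = 8
Eve-Ivan-Heidi-Nora: 3 + 5 + 10 = 18
Shortest: 8.

8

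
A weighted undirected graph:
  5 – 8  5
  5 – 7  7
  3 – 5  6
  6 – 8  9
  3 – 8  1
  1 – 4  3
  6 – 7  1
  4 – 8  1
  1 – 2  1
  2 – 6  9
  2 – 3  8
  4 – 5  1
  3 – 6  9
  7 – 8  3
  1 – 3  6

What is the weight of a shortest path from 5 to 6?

6

Checking several routes:
5 - 4 - 8 - 6: 1 + 1 + 9 = 11
5 - 8 - 7 - 6: 5 + 3 + 1 = 9
5 - 7 - 6: 7 + 1 = 8
5 - 4 - 8 - 7 - 6: 1 + 1 + 3 + 1 = 6
The minimum is 6.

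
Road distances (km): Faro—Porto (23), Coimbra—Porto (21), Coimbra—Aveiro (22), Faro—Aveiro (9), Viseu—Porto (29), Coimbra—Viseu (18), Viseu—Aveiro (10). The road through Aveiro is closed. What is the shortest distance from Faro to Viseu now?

52

Paths from Faro to Viseu avoiding Aveiro:
Faro-Porto-Viseu: 23 + 29 = 52
Faro-Porto-Coimbra-Viseu: 23 + 21 + 18 = 62
Shortest: 52 km.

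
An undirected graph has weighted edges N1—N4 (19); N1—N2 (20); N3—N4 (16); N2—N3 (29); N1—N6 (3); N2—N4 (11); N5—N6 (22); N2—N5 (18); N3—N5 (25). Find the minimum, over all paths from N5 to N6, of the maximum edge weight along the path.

19

A few of the N5→N6 routes:
N5 → N2 → N1 → N6: max(18, 20, 3) = 20
N5 → N2 → N4 → N1 → N6: max(18, 11, 19, 3) = 19
N5 → N3 → N4 → N1 → N6: max(25, 16, 19, 3) = 25
N5 → N3 → N4 → N2 → N1 → N6: max(25, 16, 11, 20, 3) = 25
N5 → N6: max(22) = 22
The minimum achievable maximum is 19.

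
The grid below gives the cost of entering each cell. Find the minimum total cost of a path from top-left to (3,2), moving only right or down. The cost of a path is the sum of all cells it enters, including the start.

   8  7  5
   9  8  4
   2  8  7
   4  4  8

35

Take r0c0→r1c0→r2c0→r3c0→r3c1→r3c2 for a total of 8 + 9 + 2 + 4 + 4 + 8 = 35.
(Top row then right column would cost 39.)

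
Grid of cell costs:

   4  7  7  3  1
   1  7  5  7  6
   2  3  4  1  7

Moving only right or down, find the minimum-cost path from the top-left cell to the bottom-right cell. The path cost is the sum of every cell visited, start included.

22

Cheapest: r0c0 -> r1c0 -> r2c0 -> r2c1 -> r2c2 -> r2c3 -> r2c4
  4 + 1 + 2 + 3 + 4 + 1 + 7 = 22
For comparison, the top-then-right route costs 35.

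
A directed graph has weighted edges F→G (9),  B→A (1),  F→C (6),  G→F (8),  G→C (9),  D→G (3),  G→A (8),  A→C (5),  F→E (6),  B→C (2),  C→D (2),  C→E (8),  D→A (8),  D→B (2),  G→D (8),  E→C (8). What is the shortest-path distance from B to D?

Candidate routes:
B-A-C-D: 1 + 5 + 2 = 8
B-C-D: 2 + 2 = 4
Best route has total 4.

4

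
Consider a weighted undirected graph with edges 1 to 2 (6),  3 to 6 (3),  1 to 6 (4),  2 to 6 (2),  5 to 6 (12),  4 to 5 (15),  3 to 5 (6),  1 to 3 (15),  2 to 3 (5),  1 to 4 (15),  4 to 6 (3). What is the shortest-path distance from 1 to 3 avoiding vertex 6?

11

Candidate routes:
1 -> 4 -> 5 -> 3: 15 + 15 + 6 = 36
1 -> 2 -> 3: 6 + 5 = 11
1 -> 3: 15
Shortest: 11.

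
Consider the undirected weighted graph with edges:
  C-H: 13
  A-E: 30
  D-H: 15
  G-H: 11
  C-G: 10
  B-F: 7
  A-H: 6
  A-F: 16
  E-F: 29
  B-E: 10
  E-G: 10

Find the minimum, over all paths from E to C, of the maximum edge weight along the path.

10

Checking several routes:
E→G→H→C: max(10, 11, 13) = 13
E→B→F→A→H→C: max(10, 7, 16, 6, 13) = 16
E→B→F→A→H→G→C: max(10, 7, 16, 6, 11, 10) = 16
E→G→C: max(10, 10) = 10
E→F→A→H→C: max(29, 16, 6, 13) = 29
Best route has worst link 10.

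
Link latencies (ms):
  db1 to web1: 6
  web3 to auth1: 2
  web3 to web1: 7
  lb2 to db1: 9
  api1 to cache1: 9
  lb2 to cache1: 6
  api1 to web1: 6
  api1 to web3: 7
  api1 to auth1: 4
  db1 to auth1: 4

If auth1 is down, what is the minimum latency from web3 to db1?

13

Comparing a few candidate routes:
web3→web1→db1: 7 + 6 = 13
web3→api1→web1→db1: 7 + 6 + 6 = 19
web3→api1→cache1→lb2→db1: 7 + 9 + 6 + 9 = 31
The minimum is 13 ms.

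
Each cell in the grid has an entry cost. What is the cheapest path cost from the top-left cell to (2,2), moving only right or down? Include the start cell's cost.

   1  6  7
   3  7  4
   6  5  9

24

Take (0,0)→(1,0)→(1,1)→(1,2)→(2,2) for a total of 1 + 3 + 7 + 4 + 9 = 24.
(Top row then right column would cost 27.)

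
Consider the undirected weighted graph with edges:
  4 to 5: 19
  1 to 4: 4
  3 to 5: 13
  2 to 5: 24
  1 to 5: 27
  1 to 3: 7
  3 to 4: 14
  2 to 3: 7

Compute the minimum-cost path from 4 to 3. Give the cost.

Checking several routes:
4→3: 14
4→1→3: 4 + 7 = 11
4→5→3: 19 + 13 = 32
4→1→5→3: 4 + 27 + 13 = 44
Best route has total 11.

11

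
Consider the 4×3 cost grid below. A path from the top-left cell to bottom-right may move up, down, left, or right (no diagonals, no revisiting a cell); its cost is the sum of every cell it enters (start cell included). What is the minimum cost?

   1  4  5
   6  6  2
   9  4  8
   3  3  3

One optimal route is r0c0→r0c1→r1c1→r2c1→r3c1→r3c2.
Its cost is 1 + 4 + 6 + 4 + 3 + 3 = 21.

21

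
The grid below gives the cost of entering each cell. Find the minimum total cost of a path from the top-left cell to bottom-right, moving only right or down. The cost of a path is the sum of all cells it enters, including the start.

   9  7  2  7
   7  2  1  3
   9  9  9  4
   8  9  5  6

Take [0,0] -> [0,1] -> [0,2] -> [1,2] -> [1,3] -> [2,3] -> [3,3] for a total of 9 + 7 + 2 + 1 + 3 + 4 + 6 = 32.

32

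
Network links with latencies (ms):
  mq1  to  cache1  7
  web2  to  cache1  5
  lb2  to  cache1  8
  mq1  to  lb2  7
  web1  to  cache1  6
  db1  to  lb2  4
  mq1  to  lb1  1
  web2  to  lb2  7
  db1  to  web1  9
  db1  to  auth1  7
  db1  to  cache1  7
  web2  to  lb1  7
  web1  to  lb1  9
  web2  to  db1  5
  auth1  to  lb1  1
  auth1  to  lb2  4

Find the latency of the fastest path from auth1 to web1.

A few of the auth1→web1 routes:
auth1 -> lb1 -> mq1 -> cache1 -> web1: 1 + 1 + 7 + 6 = 15
auth1 -> db1 -> web1: 7 + 9 = 16
auth1 -> lb1 -> web1: 1 + 9 = 10
The minimum is 10 ms.

10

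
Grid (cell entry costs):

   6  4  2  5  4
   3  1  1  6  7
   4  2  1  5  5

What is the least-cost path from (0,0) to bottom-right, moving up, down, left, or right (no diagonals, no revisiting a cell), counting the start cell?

22

Cheapest: (0,0) → (1,0) → (1,1) → (1,2) → (2,2) → (2,3) → (2,4)
  6 + 3 + 1 + 1 + 1 + 5 + 5 = 22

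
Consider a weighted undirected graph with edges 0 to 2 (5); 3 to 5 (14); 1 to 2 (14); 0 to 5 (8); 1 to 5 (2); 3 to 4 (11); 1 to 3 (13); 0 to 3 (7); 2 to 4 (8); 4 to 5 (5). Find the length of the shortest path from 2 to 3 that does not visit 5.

12

Paths from 2 to 3 avoiding 5:
2→0→3: 5 + 7 = 12
2→1→3: 14 + 13 = 27
2→4→3: 8 + 11 = 19
Best route has total 12.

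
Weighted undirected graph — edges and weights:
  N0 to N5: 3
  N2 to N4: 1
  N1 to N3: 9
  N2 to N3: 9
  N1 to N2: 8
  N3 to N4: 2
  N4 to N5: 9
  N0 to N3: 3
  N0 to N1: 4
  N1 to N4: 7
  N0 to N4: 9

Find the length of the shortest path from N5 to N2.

9

A few of the N5→N2 routes:
N5 -> N0 -> N3 -> N2: 3 + 3 + 9 = 15
N5 -> N0 -> N3 -> N4 -> N2: 3 + 3 + 2 + 1 = 9
N5 -> N4 -> N2: 9 + 1 = 10
N5 -> N0 -> N1 -> N4 -> N2: 3 + 4 + 7 + 1 = 15
N5 -> N0 -> N4 -> N2: 3 + 9 + 1 = 13
N5 -> N0 -> N1 -> N2: 3 + 4 + 8 = 15
Best route has total 9.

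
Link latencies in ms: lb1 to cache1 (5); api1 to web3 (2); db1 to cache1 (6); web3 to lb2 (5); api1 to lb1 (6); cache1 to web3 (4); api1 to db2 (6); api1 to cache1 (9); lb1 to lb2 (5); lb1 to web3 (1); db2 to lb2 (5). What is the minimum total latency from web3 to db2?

A few of the web3→db2 routes:
web3→lb1→lb2→db2: 1 + 5 + 5 = 11
web3→lb2→db2: 5 + 5 = 10
web3→api1→db2: 2 + 6 = 8
The minimum is 8 ms.

8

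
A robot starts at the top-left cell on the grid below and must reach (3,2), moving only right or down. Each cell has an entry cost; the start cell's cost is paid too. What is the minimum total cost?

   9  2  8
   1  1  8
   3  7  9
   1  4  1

One optimal route is (0,0)→(1,0)→(2,0)→(3,0)→(3,1)→(3,2).
Its cost is 9 + 1 + 3 + 1 + 4 + 1 = 19.

19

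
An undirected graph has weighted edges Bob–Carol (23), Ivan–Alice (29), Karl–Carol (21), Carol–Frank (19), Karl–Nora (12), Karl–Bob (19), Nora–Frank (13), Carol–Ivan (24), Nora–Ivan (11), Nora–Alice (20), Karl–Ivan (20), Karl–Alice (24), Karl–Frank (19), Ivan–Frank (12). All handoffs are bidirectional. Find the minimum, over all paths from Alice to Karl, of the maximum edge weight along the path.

20

Some routes from Alice to Karl:
Alice→Nora→Frank→Ivan→Karl: max(20, 13, 12, 20) = 20
Alice→Nora→Karl: max(20, 12) = 20
Alice→Nora→Frank→Karl: max(20, 13, 19) = 20
Alice→Nora→Ivan→Frank→Karl: max(20, 11, 12, 19) = 20
Alice→Nora→Ivan→Karl: max(20, 11, 20) = 20
Alice→Nora→Ivan→Frank→Carol→Karl: max(20, 11, 12, 19, 21) = 21
The minimum achievable maximum is 20.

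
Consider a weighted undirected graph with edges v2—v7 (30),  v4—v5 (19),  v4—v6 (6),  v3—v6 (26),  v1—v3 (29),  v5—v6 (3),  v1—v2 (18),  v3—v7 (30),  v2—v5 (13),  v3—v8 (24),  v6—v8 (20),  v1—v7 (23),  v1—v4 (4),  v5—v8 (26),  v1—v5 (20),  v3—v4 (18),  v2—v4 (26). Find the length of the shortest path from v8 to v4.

26

Comparing a few candidate routes:
v8 - v5 - v4: 26 + 19 = 45
v8 - v5 - v6 - v4: 26 + 3 + 6 = 35
v8 - v6 - v4: 20 + 6 = 26
v8 - v6 - v5 - v4: 20 + 3 + 19 = 42
v8 - v3 - v4: 24 + 18 = 42
Shortest: 26.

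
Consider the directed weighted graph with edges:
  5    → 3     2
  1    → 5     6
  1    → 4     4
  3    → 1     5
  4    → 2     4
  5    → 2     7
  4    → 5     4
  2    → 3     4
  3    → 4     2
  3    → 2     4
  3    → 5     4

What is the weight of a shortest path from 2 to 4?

6

Routes from 2 to 4:
2 - 3 - 1 - 4: 4 + 5 + 4 = 13
2 - 3 - 4: 4 + 2 = 6
The minimum is 6.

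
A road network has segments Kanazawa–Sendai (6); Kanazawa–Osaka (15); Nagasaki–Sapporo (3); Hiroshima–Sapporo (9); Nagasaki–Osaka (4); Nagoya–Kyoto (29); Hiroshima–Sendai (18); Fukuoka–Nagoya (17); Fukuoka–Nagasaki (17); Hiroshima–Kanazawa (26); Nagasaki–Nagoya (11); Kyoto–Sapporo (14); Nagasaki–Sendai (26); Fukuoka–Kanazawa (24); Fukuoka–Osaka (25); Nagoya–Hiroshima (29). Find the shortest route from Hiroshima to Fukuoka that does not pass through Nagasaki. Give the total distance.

Checking several routes:
Hiroshima→Sendai→Kanazawa→Fukuoka: 18 + 6 + 24 = 48
Hiroshima→Sendai→Kanazawa→Osaka→Fukuoka: 18 + 6 + 15 + 25 = 64
Hiroshima→Kanazawa→Fukuoka: 26 + 24 = 50
Hiroshima→Nagoya→Fukuoka: 29 + 17 = 46
Shortest: 46 mi.

46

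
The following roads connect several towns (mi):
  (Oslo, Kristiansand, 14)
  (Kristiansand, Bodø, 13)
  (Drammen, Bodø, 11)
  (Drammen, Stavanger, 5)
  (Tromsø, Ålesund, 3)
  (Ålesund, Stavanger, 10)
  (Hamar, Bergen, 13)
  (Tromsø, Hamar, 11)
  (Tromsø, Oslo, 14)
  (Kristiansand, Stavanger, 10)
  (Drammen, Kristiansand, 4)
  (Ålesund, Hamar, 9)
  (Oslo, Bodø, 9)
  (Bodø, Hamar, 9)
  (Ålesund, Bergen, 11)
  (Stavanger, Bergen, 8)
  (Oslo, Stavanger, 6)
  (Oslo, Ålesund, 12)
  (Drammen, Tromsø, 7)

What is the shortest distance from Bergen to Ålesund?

Some routes from Bergen to Ålesund:
Bergen - Stavanger - Oslo - Ålesund: 8 + 6 + 12 = 26
Bergen - Ålesund: 11
Bergen - Hamar - Tromsø - Ålesund: 13 + 11 + 3 = 27
Bergen - Stavanger - Drammen - Tromsø - Ålesund: 8 + 5 + 7 + 3 = 23
Bergen - Stavanger - Ålesund: 8 + 10 = 18
Bergen - Hamar - Ålesund: 13 + 9 = 22
The minimum is 11 mi.

11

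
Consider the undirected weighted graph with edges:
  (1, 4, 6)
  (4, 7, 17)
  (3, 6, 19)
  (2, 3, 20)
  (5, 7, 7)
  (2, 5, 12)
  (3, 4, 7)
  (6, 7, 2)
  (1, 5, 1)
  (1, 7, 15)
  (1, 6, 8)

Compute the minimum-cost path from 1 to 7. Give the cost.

8

A few of the 1→7 routes:
1 -> 4 -> 7: 6 + 17 = 23
1 -> 6 -> 7: 8 + 2 = 10
1 -> 5 -> 7: 1 + 7 = 8
1 -> 4 -> 3 -> 6 -> 7: 6 + 7 + 19 + 2 = 34
1 -> 6 -> 3 -> 4 -> 7: 8 + 19 + 7 + 17 = 51
1 -> 7: 15
The minimum is 8.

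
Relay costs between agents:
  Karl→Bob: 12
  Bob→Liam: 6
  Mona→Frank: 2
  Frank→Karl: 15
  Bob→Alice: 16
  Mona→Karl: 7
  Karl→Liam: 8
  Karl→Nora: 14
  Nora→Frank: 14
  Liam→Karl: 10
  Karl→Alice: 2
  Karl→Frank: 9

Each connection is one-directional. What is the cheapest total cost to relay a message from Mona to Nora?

21

Routes from Mona to Nora:
Mona → Frank → Karl → Nora: 2 + 15 + 14 = 31
Mona → Karl → Nora: 7 + 14 = 21
Shortest: 21.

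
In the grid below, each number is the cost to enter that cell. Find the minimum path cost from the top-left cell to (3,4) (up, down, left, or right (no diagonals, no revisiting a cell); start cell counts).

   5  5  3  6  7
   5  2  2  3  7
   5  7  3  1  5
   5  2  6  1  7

Take (0,0)→(0,1)→(1,1)→(1,2)→(1,3)→(2,3)→(3,3)→(3,4) for a total of 5 + 5 + 2 + 2 + 3 + 1 + 1 + 7 = 26.

26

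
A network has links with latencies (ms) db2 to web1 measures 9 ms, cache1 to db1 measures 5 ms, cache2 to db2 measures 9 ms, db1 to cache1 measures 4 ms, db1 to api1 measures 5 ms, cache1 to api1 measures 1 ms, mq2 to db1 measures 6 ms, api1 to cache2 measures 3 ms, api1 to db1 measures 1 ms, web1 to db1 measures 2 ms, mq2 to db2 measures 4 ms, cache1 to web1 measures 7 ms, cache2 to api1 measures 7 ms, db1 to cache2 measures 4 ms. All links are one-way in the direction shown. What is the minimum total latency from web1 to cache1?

6

Paths from web1 to cache1:
web1-db1-cache1: 2 + 4 = 6
Best route has total 6 ms.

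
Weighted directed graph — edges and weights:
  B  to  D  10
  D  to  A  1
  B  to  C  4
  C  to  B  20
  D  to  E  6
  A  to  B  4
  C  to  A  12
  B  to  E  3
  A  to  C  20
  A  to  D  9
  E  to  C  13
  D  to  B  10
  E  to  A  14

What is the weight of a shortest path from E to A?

14

Routes from E to A:
E → C → A: 13 + 12 = 25
E → C → B → D → A: 13 + 20 + 10 + 1 = 44
E → A: 14
The minimum is 14.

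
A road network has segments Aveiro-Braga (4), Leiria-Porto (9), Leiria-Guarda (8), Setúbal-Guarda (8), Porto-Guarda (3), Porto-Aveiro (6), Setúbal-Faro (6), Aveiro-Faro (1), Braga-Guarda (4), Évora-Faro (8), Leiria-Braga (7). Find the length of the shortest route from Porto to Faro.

7

Comparing a few candidate routes:
Porto -> Aveiro -> Faro: 6 + 1 = 7
Porto -> Guarda -> Leiria -> Braga -> Aveiro -> Faro: 3 + 8 + 7 + 4 + 1 = 23
Porto -> Leiria -> Braga -> Aveiro -> Faro: 9 + 7 + 4 + 1 = 21
Porto -> Guarda -> Braga -> Aveiro -> Faro: 3 + 4 + 4 + 1 = 12
Porto -> Guarda -> Setúbal -> Faro: 3 + 8 + 6 = 17
Best route has total 7 km.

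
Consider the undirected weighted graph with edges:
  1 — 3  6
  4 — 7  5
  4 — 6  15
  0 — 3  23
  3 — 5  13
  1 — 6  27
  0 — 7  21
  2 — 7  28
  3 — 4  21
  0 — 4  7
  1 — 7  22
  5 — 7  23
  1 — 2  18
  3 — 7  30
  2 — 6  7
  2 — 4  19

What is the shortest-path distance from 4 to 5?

28

A few of the 4→5 routes:
4 → 0 → 3 → 5: 7 + 23 + 13 = 43
4 → 7 → 3 → 5: 5 + 30 + 13 = 48
4 → 0 → 7 → 5: 7 + 21 + 23 = 51
4 → 7 → 1 → 3 → 5: 5 + 22 + 6 + 13 = 46
4 → 7 → 5: 5 + 23 = 28
4 → 3 → 5: 21 + 13 = 34
The minimum is 28.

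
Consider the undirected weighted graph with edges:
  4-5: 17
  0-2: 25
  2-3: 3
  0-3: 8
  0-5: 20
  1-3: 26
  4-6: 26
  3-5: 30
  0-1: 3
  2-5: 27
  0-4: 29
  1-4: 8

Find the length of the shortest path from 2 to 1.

14

Checking several routes:
2 → 3 → 0 → 1: 3 + 8 + 3 = 14
2 → 3 → 0 → 4 → 1: 3 + 8 + 29 + 8 = 48
2 → 3 → 1: 3 + 26 = 29
2 → 0 → 1: 25 + 3 = 28
2 → 5 → 0 → 1: 27 + 20 + 3 = 50
2 → 5 → 4 → 1: 27 + 17 + 8 = 52
The minimum is 14.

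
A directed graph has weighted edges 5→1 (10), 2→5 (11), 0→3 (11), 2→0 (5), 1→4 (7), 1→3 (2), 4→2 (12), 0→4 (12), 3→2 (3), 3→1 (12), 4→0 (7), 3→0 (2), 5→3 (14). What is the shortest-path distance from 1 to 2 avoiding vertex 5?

Candidate routes:
1 -> 4 -> 0 -> 3 -> 2: 7 + 7 + 11 + 3 = 28
1 -> 4 -> 2: 7 + 12 = 19
1 -> 3 -> 2: 2 + 3 = 5
1 -> 3 -> 0 -> 4 -> 2: 2 + 2 + 12 + 12 = 28
Best route has total 5.

5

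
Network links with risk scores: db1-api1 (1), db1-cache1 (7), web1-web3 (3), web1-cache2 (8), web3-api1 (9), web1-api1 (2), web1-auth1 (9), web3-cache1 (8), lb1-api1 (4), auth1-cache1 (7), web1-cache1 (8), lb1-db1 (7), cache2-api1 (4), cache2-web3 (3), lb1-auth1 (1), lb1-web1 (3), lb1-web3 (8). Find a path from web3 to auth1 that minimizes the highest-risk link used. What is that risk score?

3

Comparing a few candidate routes:
web3 -> cache2 -> api1 -> lb1 -> auth1: max(3, 4, 4, 1) = 4
web3 -> cache2 -> api1 -> web1 -> lb1 -> auth1: max(3, 4, 2, 3, 1) = 4
web3 -> web1 -> lb1 -> auth1: max(3, 3, 1) = 3
The minimum achievable maximum is 3.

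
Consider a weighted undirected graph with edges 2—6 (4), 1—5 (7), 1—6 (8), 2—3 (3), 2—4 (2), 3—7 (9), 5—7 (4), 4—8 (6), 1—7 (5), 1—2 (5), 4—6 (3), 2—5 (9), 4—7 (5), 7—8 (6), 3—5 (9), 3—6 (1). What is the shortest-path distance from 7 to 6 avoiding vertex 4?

A few of the 7→6 routes:
7-1-2-3-6: 5 + 5 + 3 + 1 = 14
7-1-2-6: 5 + 5 + 4 = 14
7-3-6: 9 + 1 = 10
7-1-6: 5 + 8 = 13
Best route has total 10.

10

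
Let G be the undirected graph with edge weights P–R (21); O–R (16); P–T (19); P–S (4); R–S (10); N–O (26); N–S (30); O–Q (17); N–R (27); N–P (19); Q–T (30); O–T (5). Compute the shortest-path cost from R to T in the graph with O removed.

A few of the R→T routes:
R - S - N - P - T: 10 + 30 + 19 + 19 = 78
R - S - P - T: 10 + 4 + 19 = 33
R - P - T: 21 + 19 = 40
R - N - P - T: 27 + 19 + 19 = 65
The minimum is 33.

33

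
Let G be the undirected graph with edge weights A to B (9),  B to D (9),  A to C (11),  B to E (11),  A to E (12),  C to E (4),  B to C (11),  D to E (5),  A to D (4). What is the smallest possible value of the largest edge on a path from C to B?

Some routes from C to B:
C → B: max(11) = 11
C → E → D → B: max(4, 5, 9) = 9
C → E → D → A → B: max(4, 5, 4, 9) = 9
Smallest bottleneck: 9.

9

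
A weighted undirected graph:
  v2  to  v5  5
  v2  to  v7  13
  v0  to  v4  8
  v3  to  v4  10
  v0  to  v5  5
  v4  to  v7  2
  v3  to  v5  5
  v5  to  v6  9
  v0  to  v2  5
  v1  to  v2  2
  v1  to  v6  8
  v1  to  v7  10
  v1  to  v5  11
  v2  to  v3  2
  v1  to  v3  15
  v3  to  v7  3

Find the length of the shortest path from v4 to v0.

Comparing a few candidate routes:
v4→v7→v3→v2→v0: 2 + 3 + 2 + 5 = 12
v4→v0: 8
v4→v7→v3→v5→v0: 2 + 3 + 5 + 5 = 15
Shortest: 8.

8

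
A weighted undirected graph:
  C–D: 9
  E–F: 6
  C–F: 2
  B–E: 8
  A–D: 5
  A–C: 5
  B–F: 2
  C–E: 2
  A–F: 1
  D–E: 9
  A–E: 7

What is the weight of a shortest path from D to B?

Some routes from D to B:
D→C→F→B: 9 + 2 + 2 = 13
D→A→F→B: 5 + 1 + 2 = 8
D→A→C→F→B: 5 + 5 + 2 + 2 = 14
Best route has total 8.

8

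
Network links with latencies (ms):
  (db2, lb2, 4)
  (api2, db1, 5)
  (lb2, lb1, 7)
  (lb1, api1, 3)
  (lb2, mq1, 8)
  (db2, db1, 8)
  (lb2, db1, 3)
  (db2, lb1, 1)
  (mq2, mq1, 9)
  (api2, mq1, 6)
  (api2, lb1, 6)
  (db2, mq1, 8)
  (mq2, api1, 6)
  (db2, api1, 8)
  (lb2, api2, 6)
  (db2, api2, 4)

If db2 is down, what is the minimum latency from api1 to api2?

Checking several routes:
api1-mq2-mq1-api2: 6 + 9 + 6 = 21
api1-mq2-mq1-lb2-api2: 6 + 9 + 8 + 6 = 29
api1-lb1-lb2-db1-api2: 3 + 7 + 3 + 5 = 18
api1-lb1-lb2-mq1-api2: 3 + 7 + 8 + 6 = 24
api1-lb1-lb2-api2: 3 + 7 + 6 = 16
api1-lb1-api2: 3 + 6 = 9
The minimum is 9 ms.

9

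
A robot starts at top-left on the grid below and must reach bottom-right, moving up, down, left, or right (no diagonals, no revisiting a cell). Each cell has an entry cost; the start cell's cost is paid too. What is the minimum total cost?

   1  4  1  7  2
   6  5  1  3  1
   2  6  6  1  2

13

Take (0,0)→(0,1)→(0,2)→(1,2)→(1,3)→(1,4)→(2,4) for a total of 1 + 4 + 1 + 1 + 3 + 1 + 2 = 13.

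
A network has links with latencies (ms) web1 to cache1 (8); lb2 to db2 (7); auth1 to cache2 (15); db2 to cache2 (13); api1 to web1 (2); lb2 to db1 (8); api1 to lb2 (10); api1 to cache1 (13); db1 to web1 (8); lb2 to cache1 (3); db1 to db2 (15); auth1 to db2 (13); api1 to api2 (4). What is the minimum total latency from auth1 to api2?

Comparing a few candidate routes:
auth1-db2-lb2-api1-api2: 13 + 7 + 10 + 4 = 34
auth1-db2-lb2-cache1-api1-api2: 13 + 7 + 3 + 13 + 4 = 40
auth1-cache2-db2-lb2-api1-api2: 15 + 13 + 7 + 10 + 4 = 49
auth1-db2-lb2-db1-web1-api1-api2: 13 + 7 + 8 + 8 + 2 + 4 = 42
auth1-db2-lb2-cache1-web1-api1-api2: 13 + 7 + 3 + 8 + 2 + 4 = 37
auth1-db2-db1-web1-api1-api2: 13 + 15 + 8 + 2 + 4 = 42
Shortest: 34 ms.

34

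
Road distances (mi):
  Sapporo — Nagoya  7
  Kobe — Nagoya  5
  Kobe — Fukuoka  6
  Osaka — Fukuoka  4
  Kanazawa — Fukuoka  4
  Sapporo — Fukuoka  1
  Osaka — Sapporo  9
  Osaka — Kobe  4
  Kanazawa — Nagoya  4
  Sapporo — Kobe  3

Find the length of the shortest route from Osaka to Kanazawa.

Some routes from Osaka to Kanazawa:
Osaka → Sapporo → Fukuoka → Kanazawa: 9 + 1 + 4 = 14
Osaka → Kobe → Nagoya → Kanazawa: 4 + 5 + 4 = 13
Osaka → Fukuoka → Kanazawa: 4 + 4 = 8
Osaka → Kobe → Sapporo → Fukuoka → Kanazawa: 4 + 3 + 1 + 4 = 12
Osaka → Kobe → Fukuoka → Kanazawa: 4 + 6 + 4 = 14
Shortest: 8 mi.

8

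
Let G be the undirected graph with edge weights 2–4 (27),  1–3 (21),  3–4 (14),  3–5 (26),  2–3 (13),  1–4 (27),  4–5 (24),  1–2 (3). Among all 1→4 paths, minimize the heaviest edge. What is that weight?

14

Some routes from 1 to 4:
1→2→3→4: max(3, 13, 14) = 14
1→3→4: max(21, 14) = 21
1→4: max(27) = 27
1→3→5→4: max(21, 26, 24) = 26
1→2→4: max(3, 27) = 27
1→2→3→5→4: max(3, 13, 26, 24) = 26
Best route has worst link 14.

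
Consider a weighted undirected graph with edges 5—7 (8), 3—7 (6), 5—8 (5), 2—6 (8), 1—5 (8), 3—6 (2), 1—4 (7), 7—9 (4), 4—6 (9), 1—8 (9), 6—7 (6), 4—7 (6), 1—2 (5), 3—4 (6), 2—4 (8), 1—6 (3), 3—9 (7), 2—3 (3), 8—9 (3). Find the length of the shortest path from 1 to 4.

Checking several routes:
1 → 6 → 3 → 4: 3 + 2 + 6 = 11
1 → 6 → 4: 3 + 9 = 12
1 → 2 → 4: 5 + 8 = 13
1 → 4: 7
Best route has total 7.

7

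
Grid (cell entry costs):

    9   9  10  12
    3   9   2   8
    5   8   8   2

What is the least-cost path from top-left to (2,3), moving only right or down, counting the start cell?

Path r0c0→r1c0→r1c1→r1c2→r1c3→r2c3: 9 + 3 + 9 + 2 + 8 + 2 = 33.

33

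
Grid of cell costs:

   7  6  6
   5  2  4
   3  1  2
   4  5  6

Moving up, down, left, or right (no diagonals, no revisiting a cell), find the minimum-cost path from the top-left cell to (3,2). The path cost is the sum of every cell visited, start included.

One optimal route is [0,0]→[1,0]→[1,1]→[2,1]→[2,2]→[3,2].
Its cost is 7 + 5 + 2 + 1 + 2 + 6 = 23.

23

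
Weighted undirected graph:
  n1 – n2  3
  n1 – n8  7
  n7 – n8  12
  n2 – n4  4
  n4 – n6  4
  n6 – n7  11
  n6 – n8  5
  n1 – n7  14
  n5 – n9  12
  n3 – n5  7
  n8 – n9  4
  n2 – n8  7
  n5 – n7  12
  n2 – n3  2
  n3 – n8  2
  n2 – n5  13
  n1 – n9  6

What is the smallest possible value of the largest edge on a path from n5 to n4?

Some routes from n5 to n4:
n5 → n3 → n8 → n2 → n4: max(7, 2, 7, 4) = 7
n5 → n3 → n8 → n9 → n1 → n2 → n4: max(7, 2, 4, 6, 3, 4) = 7
n5 → n3 → n8 → n1 → n2 → n4: max(7, 2, 7, 3, 4) = 7
Best route has worst link 7.

7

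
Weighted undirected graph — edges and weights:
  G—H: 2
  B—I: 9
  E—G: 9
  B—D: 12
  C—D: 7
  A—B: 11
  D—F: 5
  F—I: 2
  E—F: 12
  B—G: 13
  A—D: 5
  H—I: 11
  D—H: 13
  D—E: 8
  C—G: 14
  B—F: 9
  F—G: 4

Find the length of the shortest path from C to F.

12

Comparing a few candidate routes:
C - D - F: 7 + 5 = 12
C - D - E - F: 7 + 8 + 12 = 27
C - D - B - F: 7 + 12 + 9 = 28
C - D - E - G - F: 7 + 8 + 9 + 4 = 28
C - G - F: 14 + 4 = 18
C - D - H - G - F: 7 + 13 + 2 + 4 = 26
Best route has total 12.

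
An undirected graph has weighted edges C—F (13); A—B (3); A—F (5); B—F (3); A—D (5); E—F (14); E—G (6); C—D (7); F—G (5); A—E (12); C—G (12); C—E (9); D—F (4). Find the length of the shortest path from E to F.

11

Some routes from E to F:
E - A - D - F: 12 + 5 + 4 = 21
E - C - D - F: 9 + 7 + 4 = 20
E - A - F: 12 + 5 = 17
E - A - B - F: 12 + 3 + 3 = 18
E - F: 14
E - G - F: 6 + 5 = 11
The minimum is 11.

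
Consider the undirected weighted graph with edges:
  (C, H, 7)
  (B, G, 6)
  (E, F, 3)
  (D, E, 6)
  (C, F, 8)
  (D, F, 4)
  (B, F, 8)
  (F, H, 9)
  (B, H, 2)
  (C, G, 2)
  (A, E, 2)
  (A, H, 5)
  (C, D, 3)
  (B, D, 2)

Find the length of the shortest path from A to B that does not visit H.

10

Some routes from A to B avoiding H:
A-E-D-C-G-B: 2 + 6 + 3 + 2 + 6 = 19
A-E-F-D-C-G-B: 2 + 3 + 4 + 3 + 2 + 6 = 20
A-E-F-D-B: 2 + 3 + 4 + 2 = 11
A-E-F-B: 2 + 3 + 8 = 13
A-E-F-C-D-B: 2 + 3 + 8 + 3 + 2 = 18
A-E-D-B: 2 + 6 + 2 = 10
The minimum is 10.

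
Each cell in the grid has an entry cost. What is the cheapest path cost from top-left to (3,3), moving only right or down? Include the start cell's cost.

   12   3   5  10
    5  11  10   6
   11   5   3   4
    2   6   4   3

40

Take (0,0) (0,1) (0,2) (1,2) (2,2) (2,3) (3,3) for a total of 12 + 3 + 5 + 10 + 3 + 4 + 3 = 40.
For comparison, the top-then-right route costs 43.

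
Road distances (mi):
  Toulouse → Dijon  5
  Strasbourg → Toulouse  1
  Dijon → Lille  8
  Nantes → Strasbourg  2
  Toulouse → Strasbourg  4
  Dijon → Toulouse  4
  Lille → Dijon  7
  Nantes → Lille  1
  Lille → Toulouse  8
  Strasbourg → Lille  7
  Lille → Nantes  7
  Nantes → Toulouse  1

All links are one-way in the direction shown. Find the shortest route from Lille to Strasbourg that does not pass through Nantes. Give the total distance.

Routes from Lille to Strasbourg avoiding Nantes:
Lille - Dijon - Toulouse - Strasbourg: 7 + 4 + 4 = 15
Lille - Toulouse - Strasbourg: 8 + 4 = 12
The minimum is 12 mi.

12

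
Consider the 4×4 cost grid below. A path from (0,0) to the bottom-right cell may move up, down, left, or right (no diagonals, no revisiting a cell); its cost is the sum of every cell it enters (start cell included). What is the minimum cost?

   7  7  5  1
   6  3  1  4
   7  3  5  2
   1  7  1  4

Take [0,0]→[1,0]→[1,1]→[1,2]→[1,3]→[2,3]→[3,3] for a total of 7 + 6 + 3 + 1 + 4 + 2 + 4 = 27.

27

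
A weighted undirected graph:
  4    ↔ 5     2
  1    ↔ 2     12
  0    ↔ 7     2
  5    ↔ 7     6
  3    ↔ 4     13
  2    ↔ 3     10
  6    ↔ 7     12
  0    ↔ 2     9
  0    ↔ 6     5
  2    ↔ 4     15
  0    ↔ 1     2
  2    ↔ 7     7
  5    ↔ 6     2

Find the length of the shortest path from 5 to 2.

Some routes from 5 to 2:
5-6-7-2: 2 + 12 + 7 = 21
5-6-0-7-2: 2 + 5 + 2 + 7 = 16
5-7-2: 6 + 7 = 13
5-6-0-2: 2 + 5 + 9 = 16
5-4-2: 2 + 15 = 17
5-7-0-2: 6 + 2 + 9 = 17
Best route has total 13.

13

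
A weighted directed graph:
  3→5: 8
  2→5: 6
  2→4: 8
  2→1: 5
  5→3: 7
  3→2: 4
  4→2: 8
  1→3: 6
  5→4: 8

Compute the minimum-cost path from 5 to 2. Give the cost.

11

Candidate routes:
5 - 3 - 2: 7 + 4 = 11
5 - 4 - 2: 8 + 8 = 16
Best route has total 11.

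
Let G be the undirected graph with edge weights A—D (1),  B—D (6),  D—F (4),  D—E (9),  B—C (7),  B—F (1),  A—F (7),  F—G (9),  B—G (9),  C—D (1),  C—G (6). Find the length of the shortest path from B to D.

Checking several routes:
B→D: 6
B→F→G→C→D: 1 + 9 + 6 + 1 = 17
B→G→C→D: 9 + 6 + 1 = 16
B→F→D: 1 + 4 = 5
B→C→D: 7 + 1 = 8
B→F→A→D: 1 + 7 + 1 = 9
The minimum is 5.

5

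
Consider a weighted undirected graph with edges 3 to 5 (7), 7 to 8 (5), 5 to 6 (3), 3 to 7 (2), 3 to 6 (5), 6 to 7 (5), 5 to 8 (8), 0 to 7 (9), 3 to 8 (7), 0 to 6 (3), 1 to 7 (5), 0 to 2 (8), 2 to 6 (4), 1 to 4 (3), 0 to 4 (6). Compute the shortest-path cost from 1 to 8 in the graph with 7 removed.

Checking several routes:
1 - 4 - 0 - 2 - 6 - 3 - 8: 3 + 6 + 8 + 4 + 5 + 7 = 33
1 - 4 - 0 - 6 - 5 - 3 - 8: 3 + 6 + 3 + 3 + 7 + 7 = 29
1 - 4 - 0 - 2 - 6 - 5 - 8: 3 + 6 + 8 + 4 + 3 + 8 = 32
1 - 4 - 0 - 6 - 3 - 5 - 8: 3 + 6 + 3 + 5 + 7 + 8 = 32
1 - 4 - 0 - 6 - 5 - 8: 3 + 6 + 3 + 3 + 8 = 23
1 - 4 - 0 - 6 - 3 - 8: 3 + 6 + 3 + 5 + 7 = 24
The minimum is 23.

23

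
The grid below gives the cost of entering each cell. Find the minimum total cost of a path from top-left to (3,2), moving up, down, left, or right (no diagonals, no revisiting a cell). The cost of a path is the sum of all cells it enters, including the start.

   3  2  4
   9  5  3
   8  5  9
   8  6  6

Path r0c0 -> r0c1 -> r0c2 -> r1c2 -> r2c2 -> r3c2: 3 + 2 + 4 + 3 + 9 + 6 = 27.

27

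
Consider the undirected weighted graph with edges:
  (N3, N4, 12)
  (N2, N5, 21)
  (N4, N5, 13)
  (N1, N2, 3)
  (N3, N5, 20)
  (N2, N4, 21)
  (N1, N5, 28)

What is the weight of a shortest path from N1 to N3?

36

A few of the N1→N3 routes:
N1 → N2 → N5 → N4 → N3: 3 + 21 + 13 + 12 = 49
N1 → N5 → N3: 28 + 20 = 48
N1 → N2 → N5 → N3: 3 + 21 + 20 = 44
N1 → N2 → N4 → N3: 3 + 21 + 12 = 36
N1 → N2 → N4 → N5 → N3: 3 + 21 + 13 + 20 = 57
N1 → N5 → N4 → N3: 28 + 13 + 12 = 53
Shortest: 36.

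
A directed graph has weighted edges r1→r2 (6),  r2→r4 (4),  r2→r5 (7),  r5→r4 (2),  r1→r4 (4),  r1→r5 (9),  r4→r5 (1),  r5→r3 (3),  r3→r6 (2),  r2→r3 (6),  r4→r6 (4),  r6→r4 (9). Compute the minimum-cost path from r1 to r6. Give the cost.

A few of the r1→r6 routes:
r1 → r4 → r5 → r3 → r6: 4 + 1 + 3 + 2 = 10
r1 → r5 → r3 → r6: 9 + 3 + 2 = 14
r1 → r5 → r4 → r6: 9 + 2 + 4 = 15
r1 → r2 → r4 → r6: 6 + 4 + 4 = 14
r1 → r2 → r3 → r6: 6 + 6 + 2 = 14
r1 → r4 → r6: 4 + 4 = 8
Best route has total 8.

8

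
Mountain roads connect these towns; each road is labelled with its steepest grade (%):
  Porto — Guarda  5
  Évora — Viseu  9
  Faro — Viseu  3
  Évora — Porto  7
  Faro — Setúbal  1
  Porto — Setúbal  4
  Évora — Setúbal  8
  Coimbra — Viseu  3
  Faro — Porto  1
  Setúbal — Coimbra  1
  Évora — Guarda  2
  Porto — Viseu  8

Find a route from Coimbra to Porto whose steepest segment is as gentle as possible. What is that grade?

1

Comparing a few candidate routes:
Coimbra - Setúbal - Porto: max(1, 4) = 4
Coimbra - Viseu - Faro - Porto: max(3, 3, 1) = 3
Coimbra - Setúbal - Faro - Viseu - Porto: max(1, 1, 3, 8) = 8
Coimbra - Viseu - Faro - Setúbal - Porto: max(3, 3, 1, 4) = 4
Coimbra - Setúbal - Évora - Guarda - Porto: max(1, 8, 2, 5) = 8
Coimbra - Setúbal - Faro - Porto: max(1, 1, 1) = 1
Best route has worst link 1%.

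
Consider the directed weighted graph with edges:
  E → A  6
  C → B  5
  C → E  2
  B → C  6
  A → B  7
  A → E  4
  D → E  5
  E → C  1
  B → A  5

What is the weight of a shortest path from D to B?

11

Routes from D to B:
D → E → C → B: 5 + 1 + 5 = 11
D → E → A → B: 5 + 6 + 7 = 18
The minimum is 11.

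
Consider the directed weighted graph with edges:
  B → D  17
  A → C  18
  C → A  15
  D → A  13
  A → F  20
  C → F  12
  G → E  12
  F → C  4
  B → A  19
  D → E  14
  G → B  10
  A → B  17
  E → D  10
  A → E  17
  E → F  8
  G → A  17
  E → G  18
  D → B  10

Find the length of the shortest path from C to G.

50

Routes from C to G:
C-A-B-D-E-G: 15 + 17 + 17 + 14 + 18 = 81
C-A-E-G: 15 + 17 + 18 = 50
The minimum is 50.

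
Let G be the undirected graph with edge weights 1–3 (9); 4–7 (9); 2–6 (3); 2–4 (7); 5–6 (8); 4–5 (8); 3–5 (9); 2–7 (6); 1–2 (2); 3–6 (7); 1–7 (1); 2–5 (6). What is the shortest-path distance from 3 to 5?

Checking several routes:
3 → 1 → 2 → 5: 9 + 2 + 6 = 17
3 → 6 → 2 → 5: 7 + 3 + 6 = 16
3 → 5: 9
3 → 6 → 5: 7 + 8 = 15
3 → 1 → 7 → 2 → 5: 9 + 1 + 6 + 6 = 22
The minimum is 9.

9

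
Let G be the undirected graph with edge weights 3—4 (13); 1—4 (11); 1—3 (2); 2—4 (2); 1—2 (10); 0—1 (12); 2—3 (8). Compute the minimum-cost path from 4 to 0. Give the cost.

23

Paths from 4 to 0:
4 → 1 → 0: 11 + 12 = 23
4 → 2 → 3 → 1 → 0: 2 + 8 + 2 + 12 = 24
4 → 2 → 1 → 0: 2 + 10 + 12 = 24
4 → 3 → 2 → 1 → 0: 13 + 8 + 10 + 12 = 43
4 → 3 → 1 → 0: 13 + 2 + 12 = 27
Shortest: 23.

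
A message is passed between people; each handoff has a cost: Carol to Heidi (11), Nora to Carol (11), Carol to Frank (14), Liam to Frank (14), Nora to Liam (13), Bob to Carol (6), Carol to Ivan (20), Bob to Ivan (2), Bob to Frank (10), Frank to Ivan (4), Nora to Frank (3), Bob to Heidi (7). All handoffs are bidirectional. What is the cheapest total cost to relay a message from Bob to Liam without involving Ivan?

Some routes from Bob to Liam avoiding Ivan:
Bob - Frank - Liam: 10 + 14 = 24
Bob - Frank - Nora - Liam: 10 + 3 + 13 = 26
Bob - Carol - Nora - Liam: 6 + 11 + 13 = 30
The minimum is 24.

24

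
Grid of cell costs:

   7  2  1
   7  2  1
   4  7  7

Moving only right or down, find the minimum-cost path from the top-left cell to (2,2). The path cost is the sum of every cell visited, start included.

Best path: (0,0) -> (0,1) -> (0,2) -> (1,2) -> (2,2)
Cost: 7 + 2 + 1 + 1 + 7 = 18

18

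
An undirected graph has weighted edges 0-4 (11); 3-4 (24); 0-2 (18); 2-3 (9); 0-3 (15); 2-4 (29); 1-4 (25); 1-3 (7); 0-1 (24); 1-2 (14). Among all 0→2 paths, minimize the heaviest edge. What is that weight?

15

Comparing a few candidate routes:
0 - 3 - 1 - 2: max(15, 7, 14) = 15
0 - 2: max(18) = 18
0 - 1 - 3 - 2: max(24, 7, 9) = 24
0 - 3 - 2: max(15, 9) = 15
0 - 1 - 2: max(24, 14) = 24
0 - 4 - 3 - 1 - 2: max(11, 24, 7, 14) = 24
Smallest bottleneck: 15.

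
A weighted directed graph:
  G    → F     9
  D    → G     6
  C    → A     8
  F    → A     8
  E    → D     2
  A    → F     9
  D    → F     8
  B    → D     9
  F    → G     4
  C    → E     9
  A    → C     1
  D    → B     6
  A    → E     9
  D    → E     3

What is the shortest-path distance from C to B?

17

Routes from C to B:
C-A-E-D-B: 8 + 9 + 2 + 6 = 25
C-E-D-B: 9 + 2 + 6 = 17
Shortest: 17.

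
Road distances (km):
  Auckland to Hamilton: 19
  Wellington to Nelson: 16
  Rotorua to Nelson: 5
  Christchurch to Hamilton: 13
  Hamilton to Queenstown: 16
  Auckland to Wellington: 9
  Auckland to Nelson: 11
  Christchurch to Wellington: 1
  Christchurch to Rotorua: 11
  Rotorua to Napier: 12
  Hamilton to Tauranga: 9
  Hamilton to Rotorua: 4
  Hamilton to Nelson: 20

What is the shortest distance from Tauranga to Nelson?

Comparing a few candidate routes:
Tauranga-Hamilton-Nelson: 9 + 20 = 29
Tauranga-Hamilton-Rotorua-Christchurch-Wellington-Nelson: 9 + 4 + 11 + 1 + 16 = 41
Tauranga-Hamilton-Rotorua-Nelson: 9 + 4 + 5 = 18
Tauranga-Hamilton-Christchurch-Rotorua-Nelson: 9 + 13 + 11 + 5 = 38
Tauranga-Hamilton-Auckland-Nelson: 9 + 19 + 11 = 39
Tauranga-Hamilton-Christchurch-Wellington-Nelson: 9 + 13 + 1 + 16 = 39
The minimum is 18 km.

18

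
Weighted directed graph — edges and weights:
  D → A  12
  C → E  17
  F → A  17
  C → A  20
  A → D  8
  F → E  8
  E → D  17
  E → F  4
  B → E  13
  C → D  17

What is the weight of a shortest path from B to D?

30

Paths from B to D:
B-E-F-A-D: 13 + 4 + 17 + 8 = 42
B-E-D: 13 + 17 = 30
The minimum is 30.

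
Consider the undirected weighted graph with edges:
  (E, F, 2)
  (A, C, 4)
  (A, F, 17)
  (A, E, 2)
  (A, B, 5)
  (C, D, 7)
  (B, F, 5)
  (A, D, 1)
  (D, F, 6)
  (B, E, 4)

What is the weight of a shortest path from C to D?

Comparing a few candidate routes:
C -> A -> D: 4 + 1 = 5
C -> A -> E -> F -> D: 4 + 2 + 2 + 6 = 14
C -> D: 7
C -> A -> B -> E -> F -> D: 4 + 5 + 4 + 2 + 6 = 21
C -> A -> B -> F -> D: 4 + 5 + 5 + 6 = 20
Best route has total 5.

5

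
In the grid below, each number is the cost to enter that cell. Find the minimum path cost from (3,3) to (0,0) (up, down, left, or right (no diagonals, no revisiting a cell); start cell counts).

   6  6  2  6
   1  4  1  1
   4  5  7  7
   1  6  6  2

22

One optimal route is [3,3] [2,3] [1,3] [1,2] [1,1] [1,0] [0,0].
Its cost is 2 + 7 + 1 + 1 + 4 + 1 + 6 = 22.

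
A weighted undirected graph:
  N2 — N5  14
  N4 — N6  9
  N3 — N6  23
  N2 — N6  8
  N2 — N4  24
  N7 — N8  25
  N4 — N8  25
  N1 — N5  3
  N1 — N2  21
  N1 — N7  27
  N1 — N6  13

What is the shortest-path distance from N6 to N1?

Checking several routes:
N6→N1: 13
N6→N2→N1: 8 + 21 = 29
N6→N2→N5→N1: 8 + 14 + 3 = 25
Best route has total 13.

13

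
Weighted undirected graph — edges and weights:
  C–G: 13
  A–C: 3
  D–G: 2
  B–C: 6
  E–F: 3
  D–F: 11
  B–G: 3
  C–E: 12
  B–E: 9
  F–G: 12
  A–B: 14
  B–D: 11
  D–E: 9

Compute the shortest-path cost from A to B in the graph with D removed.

Comparing a few candidate routes:
A - B: 14
A - C - B: 3 + 6 = 9
A - C - G - B: 3 + 13 + 3 = 19
Best route has total 9.

9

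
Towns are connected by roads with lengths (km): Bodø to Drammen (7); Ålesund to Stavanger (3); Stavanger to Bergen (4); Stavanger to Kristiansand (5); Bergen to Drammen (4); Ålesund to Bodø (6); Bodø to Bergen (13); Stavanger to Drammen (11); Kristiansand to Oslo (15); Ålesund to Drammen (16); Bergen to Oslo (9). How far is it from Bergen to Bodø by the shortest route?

Checking several routes:
Bergen→Drammen→Bodø: 4 + 7 = 11
Bergen→Stavanger→Ålesund→Bodø: 4 + 3 + 6 = 13
Bergen→Bodø: 13
Best route has total 11 km.

11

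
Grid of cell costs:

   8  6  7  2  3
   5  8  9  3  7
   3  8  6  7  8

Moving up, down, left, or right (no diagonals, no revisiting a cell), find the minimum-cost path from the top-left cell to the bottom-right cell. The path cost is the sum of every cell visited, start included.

41

One optimal route is [0,0] -> [0,1] -> [0,2] -> [0,3] -> [0,4] -> [1,4] -> [2,4].
Its cost is 8 + 6 + 7 + 2 + 3 + 7 + 8 = 41.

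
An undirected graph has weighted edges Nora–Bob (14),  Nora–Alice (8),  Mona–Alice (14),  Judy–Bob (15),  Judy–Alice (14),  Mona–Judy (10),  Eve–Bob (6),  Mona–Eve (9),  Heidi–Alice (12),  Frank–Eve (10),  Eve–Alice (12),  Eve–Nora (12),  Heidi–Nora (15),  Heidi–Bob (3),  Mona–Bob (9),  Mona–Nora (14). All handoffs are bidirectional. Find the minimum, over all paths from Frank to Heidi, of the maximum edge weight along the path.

10

Some routes from Frank to Heidi:
Frank→Eve→Mona→Bob→Heidi: max(10, 9, 9, 3) = 10
Frank→Eve→Bob→Heidi: max(10, 6, 3) = 10
Frank→Eve→Alice→Heidi: max(10, 12, 12) = 12
Frank→Eve→Nora→Alice→Heidi: max(10, 12, 8, 12) = 12
Smallest bottleneck: 10.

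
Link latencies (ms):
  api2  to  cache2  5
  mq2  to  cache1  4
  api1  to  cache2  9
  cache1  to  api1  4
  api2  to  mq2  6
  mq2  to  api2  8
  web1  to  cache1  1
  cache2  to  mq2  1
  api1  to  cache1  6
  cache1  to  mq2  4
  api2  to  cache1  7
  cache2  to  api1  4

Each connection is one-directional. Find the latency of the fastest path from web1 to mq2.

5

Routes from web1 to mq2:
web1-cache1-api1-cache2-mq2: 1 + 4 + 9 + 1 = 15
web1-cache1-mq2: 1 + 4 = 5
Shortest: 5 ms.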